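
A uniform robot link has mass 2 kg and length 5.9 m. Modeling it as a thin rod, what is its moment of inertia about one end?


I = (1/3) * m * L^2
= (1/3) * 2 * 5.9^2
= 0.333333 * 2 * 34.81
= 23.2067 kg*m^2


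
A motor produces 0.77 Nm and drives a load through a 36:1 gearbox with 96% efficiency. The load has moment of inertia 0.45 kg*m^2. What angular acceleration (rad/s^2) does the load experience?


tau_out = tau_motor * N * eta
= 0.77 * 36 * 0.96 = 26.6112 Nm
alpha = tau_out / I = 26.6112 / 0.45
= 59.136 rad/s^2


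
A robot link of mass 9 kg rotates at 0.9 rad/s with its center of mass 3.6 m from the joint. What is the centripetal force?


F = m * omega^2 * r
= 9 * 0.9^2 * 3.6
= 9 * 0.81 * 3.6
= 26.244 N


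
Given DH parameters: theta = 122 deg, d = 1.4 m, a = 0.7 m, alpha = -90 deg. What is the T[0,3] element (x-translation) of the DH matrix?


T[0,3] = a * cos(theta)
= 0.7 * cos(122 deg)
= 0.7 * -0.5299
= -0.3709


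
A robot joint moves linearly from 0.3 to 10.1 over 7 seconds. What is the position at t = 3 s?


s = t/T = 3/7 = 0.4286
p(t) = p0 + (pf-p0)*s
= 0.3 + (10.1 - 0.3) * 0.4286
= 4.5


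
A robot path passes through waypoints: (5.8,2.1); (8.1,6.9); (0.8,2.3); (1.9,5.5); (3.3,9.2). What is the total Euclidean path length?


Segment lengths:
  seg1 = sqrt((2.3)^2 + (4.8)^2) = 5.3226
  seg2 = sqrt((-7.3)^2 + (-4.6)^2) = 8.6284
  seg3 = sqrt((1.1)^2 + (3.2)^2) = 3.3838
  seg4 = sqrt((1.4)^2 + (3.7)^2) = 3.956
Total = 21.2908


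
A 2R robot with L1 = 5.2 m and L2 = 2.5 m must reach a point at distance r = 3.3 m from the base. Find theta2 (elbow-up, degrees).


cos(theta2) = (r^2 - L1^2 - L2^2) / (2*L1*L2)
cos(theta2) = (10.89 - 27.04 - 6.25) / 26.0
cos(theta2) = -0.861538
theta2 = 149.4898 degrees


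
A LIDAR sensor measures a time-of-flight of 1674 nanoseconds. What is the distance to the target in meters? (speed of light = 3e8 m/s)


tof = 1674 ns = 1.674e-06 s
dist = c * tof / 2
= 3e8 * 1.674e-06 / 2
= 251.1 m


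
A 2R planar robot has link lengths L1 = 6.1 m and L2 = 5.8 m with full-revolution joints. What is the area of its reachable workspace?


r_max = L1 + L2 = 11.9 m
r_min = |L1 - L2| = 0.3 m
Area = pi*(r_max^2 - r_min^2)
= pi*(141.61 - 0.09)
= pi * 141.52
= 444.5982 m^2


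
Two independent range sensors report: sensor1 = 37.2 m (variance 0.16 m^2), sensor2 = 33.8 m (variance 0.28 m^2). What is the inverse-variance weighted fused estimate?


w1 = (1/var1) / (1/var1 + 1/var2)
   = 6.25 / (6.25 + 3.5714) = 0.6364
w2 = 1 - w1 = 0.3636
fused = w1*s1 + w2*s2 = 23.6727 + 12.2909
= 35.9636 m


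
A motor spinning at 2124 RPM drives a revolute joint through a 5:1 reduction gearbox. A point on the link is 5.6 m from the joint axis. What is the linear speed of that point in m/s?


omega_motor = 2124 * 2*pi/60 = 222.4248 rad/s
omega_joint = omega_motor / 5 = 44.485 rad/s
v = omega_joint * r = 44.485 * 5.6
= 249.1157 m/s


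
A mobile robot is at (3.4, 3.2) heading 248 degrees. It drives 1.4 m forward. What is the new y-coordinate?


y_new = y0 + d*sin(theta)
= 3.2 + 1.4*sin(248)
= 3.2 + -1.2981
= 1.9019


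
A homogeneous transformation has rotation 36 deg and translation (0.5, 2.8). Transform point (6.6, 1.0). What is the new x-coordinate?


x' = cos(theta)*px - sin(theta)*py + tx
= 0.809*6.6 - 0.5878*1.0 + 0.5
= 5.2517


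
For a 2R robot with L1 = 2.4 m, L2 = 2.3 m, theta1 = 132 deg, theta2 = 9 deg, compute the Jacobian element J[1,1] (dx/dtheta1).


J[1,1] = -L1*sin(t1) - L2*sin(t1+t2)
= -2.4*sin(132) - 2.3*sin(141)
= -3.231


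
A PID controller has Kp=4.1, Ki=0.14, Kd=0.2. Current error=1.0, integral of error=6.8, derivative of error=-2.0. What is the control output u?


u = Kp*e + Ki*int(e) + Kd*de/dt
= 4.1*1.0 + 0.14*6.8 + 0.2*(-2.0)
= 4.1 + 0.952 + -0.4
= 4.652


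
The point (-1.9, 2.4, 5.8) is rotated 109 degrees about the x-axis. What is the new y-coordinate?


Rotation about x-axis: y' = y*cos(theta) - z*sin(theta)
= 2.4 * -0.3256 - 5.8 * 0.9455
= -6.2654


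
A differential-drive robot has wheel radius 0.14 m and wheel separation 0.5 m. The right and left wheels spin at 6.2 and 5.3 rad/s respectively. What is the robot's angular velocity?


vR = r*wR = 0.14*6.2 = 0.868 m/s
vL = r*wL = 0.14*5.3 = 0.742 m/s
v = (vR+vL)/2 = 0.805 m/s
omega = (vR-vL)/L = 0.252 rad/s
angular velocity = 0.252 rad/s


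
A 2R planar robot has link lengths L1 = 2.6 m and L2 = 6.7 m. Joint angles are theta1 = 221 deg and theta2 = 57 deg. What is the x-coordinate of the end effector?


Convert angles to radians: theta1 = 3.8572, theta2 = 0.9948
x = L1*cos(theta1) + L2*cos(theta1+theta2)
x = -1.9622 + 0.9325
x = -1.0298


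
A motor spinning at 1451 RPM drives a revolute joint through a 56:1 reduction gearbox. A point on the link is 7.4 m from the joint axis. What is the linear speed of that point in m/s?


omega_motor = 1451 * 2*pi/60 = 151.9484 rad/s
omega_joint = omega_motor / 56 = 2.7134 rad/s
v = omega_joint * r = 2.7134 * 7.4
= 20.0789 m/s


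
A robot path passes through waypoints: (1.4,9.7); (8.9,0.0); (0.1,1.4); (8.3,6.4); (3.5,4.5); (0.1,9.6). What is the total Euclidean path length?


Segment lengths:
  seg1 = sqrt((7.5)^2 + (-9.7)^2) = 12.2613
  seg2 = sqrt((-8.8)^2 + (1.4)^2) = 8.9107
  seg3 = sqrt((8.2)^2 + (5.0)^2) = 9.6042
  seg4 = sqrt((-4.8)^2 + (-1.9)^2) = 5.1624
  seg5 = sqrt((-3.4)^2 + (5.1)^2) = 6.1294
Total = 42.068


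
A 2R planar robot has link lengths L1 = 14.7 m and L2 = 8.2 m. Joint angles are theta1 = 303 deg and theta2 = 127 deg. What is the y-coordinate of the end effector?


Convert angles to radians: theta1 = 5.2883, theta2 = 2.2166
y = L1*sin(theta1) + L2*sin(theta1+theta2)
y = -12.3285 + 7.7055
y = -4.623


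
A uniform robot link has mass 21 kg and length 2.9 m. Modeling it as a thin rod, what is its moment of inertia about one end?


I = (1/3) * m * L^2
= (1/3) * 21 * 2.9^2
= 0.333333 * 21 * 8.41
= 58.87 kg*m^2


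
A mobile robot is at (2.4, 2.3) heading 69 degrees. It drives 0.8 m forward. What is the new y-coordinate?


y_new = y0 + d*sin(theta)
= 2.3 + 0.8*sin(69)
= 2.3 + 0.7469
= 3.0469


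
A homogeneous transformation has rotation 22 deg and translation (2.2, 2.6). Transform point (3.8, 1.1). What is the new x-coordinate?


x' = cos(theta)*px - sin(theta)*py + tx
= 0.9272*3.8 - 0.3746*1.1 + 2.2
= 5.3112


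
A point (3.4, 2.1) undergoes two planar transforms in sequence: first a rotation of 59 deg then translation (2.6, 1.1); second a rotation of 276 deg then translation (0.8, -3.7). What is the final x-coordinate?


After transform 1:
x1 = cos(59)*3.4 - sin(59)*2.1 + 2.6 = 2.5511
y1 = sin(59)*3.4 + cos(59)*2.1 + 1.1 = 5.0959
After transform 2:
x2 = cos(276)*2.5511 - sin(276)*5.0959 + 0.8
= 6.1347


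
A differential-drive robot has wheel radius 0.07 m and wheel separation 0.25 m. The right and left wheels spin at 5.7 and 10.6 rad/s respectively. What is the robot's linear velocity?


vR = r*wR = 0.07*5.7 = 0.399 m/s
vL = r*wL = 0.07*10.6 = 0.742 m/s
v = (vR+vL)/2 = 0.5705 m/s
omega = (vR-vL)/L = -1.372 rad/s
linear velocity = 0.5705 m/s


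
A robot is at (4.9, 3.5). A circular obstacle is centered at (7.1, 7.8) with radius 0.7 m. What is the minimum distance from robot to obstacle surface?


center_dist = sqrt((4.9-7.1)^2 + (3.5-7.8)^2)
= sqrt(4.84 + 18.49)
= 4.8301
min_dist = center_dist - radius = 4.8301 - 0.7 = 4.1301 m


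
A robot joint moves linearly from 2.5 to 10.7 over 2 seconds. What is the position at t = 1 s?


s = t/T = 1/2 = 0.5
p(t) = p0 + (pf-p0)*s
= 2.5 + (10.7 - 2.5) * 0.5
= 6.6


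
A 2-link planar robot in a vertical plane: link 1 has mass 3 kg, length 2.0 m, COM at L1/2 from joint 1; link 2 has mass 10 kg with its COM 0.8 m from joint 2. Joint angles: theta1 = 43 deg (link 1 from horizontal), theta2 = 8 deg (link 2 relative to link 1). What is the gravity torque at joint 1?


Horizontal distance from joint 1 to link-1 COM:
  x_c1 = (L1/2)*cos(t1) = 1.0 * 0.7314 = 0.7314 m
Horizontal distance from joint 1 to link-2 COM:
  x_c2 = L1*cos(t1) + Lc2*cos(t1+t2)
       = 2.0*0.7314 + 0.8*0.6293 = 1.9662 m
tau1 = m1*g*x_c1 + m2*g*x_c2
     = 3*9.81*0.7314 + 10*9.81*1.9662
     = 21.5237 + 192.8807
     = 214.4044 Nm


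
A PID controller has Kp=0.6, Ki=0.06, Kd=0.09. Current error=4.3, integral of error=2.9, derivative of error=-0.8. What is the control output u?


u = Kp*e + Ki*int(e) + Kd*de/dt
= 0.6*4.3 + 0.06*2.9 + 0.09*(-0.8)
= 2.58 + 0.174 + -0.072
= 2.682


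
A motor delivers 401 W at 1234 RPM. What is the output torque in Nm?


omega = 1234 * 2*pi/60 = 129.2242 rad/s
tau = P / omega = 401 / 129.2242
= 3.1031 Nm


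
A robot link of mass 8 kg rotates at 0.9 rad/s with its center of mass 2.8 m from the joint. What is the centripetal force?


F = m * omega^2 * r
= 8 * 0.9^2 * 2.8
= 8 * 0.81 * 2.8
= 18.144 N


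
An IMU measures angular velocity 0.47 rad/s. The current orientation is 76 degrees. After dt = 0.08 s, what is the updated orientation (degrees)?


delta_theta = w * dt = 0.47 * 0.08 = 0.0376 rad
= 2.1543 deg
theta_new = 76 + 2.1543 = 78.1543 deg


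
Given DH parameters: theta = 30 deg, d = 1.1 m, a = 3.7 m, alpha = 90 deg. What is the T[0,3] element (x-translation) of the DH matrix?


T[0,3] = a * cos(theta)
= 3.7 * cos(30 deg)
= 3.7 * 0.866
= 3.2043


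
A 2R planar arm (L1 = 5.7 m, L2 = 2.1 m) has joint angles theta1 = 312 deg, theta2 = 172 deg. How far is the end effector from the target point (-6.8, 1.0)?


End effector via forward kinematics:
x = L1*cos(t1) + L2*cos(t1+t2) = 2.6397
y = L1*sin(t1) + L2*sin(t1+t2) = -2.4949
Distance to target:
d = sqrt((-6.8 - 2.6397)^2 + (1.0 - -2.4949)^2)
= sqrt(89.1087 + 12.2147)
= 10.0659 m


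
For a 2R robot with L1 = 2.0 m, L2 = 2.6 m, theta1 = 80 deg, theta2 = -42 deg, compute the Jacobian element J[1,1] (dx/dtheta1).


J[1,1] = -L1*sin(t1) - L2*sin(t1+t2)
= -2.0*sin(80) - 2.6*sin(38)
= -3.5703


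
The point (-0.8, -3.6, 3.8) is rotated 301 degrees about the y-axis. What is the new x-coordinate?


Rotation about y-axis: x' = x*cos(theta) + z*sin(theta)
= -0.8 * 0.515 + 3.8 * -0.8572
= -3.6693


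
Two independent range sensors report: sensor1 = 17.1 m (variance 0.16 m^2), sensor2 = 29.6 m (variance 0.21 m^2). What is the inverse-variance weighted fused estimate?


w1 = (1/var1) / (1/var1 + 1/var2)
   = 6.25 / (6.25 + 4.7619) = 0.5676
w2 = 1 - w1 = 0.4324
fused = w1*s1 + w2*s2 = 9.7054 + 12.8
= 22.5054 m


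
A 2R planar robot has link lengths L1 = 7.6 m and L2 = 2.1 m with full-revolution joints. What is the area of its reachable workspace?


r_max = L1 + L2 = 9.7 m
r_min = |L1 - L2| = 5.5 m
Area = pi*(r_max^2 - r_min^2)
= pi*(94.09 - 30.25)
= pi * 63.84
= 200.5593 m^2


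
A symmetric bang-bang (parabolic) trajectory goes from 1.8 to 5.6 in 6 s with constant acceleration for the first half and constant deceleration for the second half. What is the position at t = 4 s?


Symmetric rest-to-rest: each phase covers (pf-p0)/2 in time T/2. 0.5*a*(T/2)^2 = (pf-p0)/2 => a = 4*(pf-p0)/T^2
a = 4*(5.6-1.8)/6^2 = 0.4222
t = 4 is in the deceleration phase (t > T/2).
p = pf - 0.5*a*(T-t)^2 = 5.6 - 0.5*0.4222*2^2
= 4.7556


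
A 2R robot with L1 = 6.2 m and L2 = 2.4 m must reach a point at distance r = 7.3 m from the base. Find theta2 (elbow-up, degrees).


cos(theta2) = (r^2 - L1^2 - L2^2) / (2*L1*L2)
cos(theta2) = (53.29 - 38.44 - 5.76) / 29.76
cos(theta2) = 0.305444
theta2 = 72.2151 degrees


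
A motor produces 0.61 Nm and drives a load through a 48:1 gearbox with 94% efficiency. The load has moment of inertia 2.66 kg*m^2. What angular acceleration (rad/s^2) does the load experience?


tau_out = tau_motor * N * eta
= 0.61 * 48 * 0.94 = 27.5232 Nm
alpha = tau_out / I = 27.5232 / 2.66
= 10.3471 rad/s^2


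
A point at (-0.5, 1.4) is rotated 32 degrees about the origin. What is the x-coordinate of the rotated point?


x' = x*cos(theta) - y*sin(theta)
cos(32 deg) = 0.848, sin(32 deg) = 0.5299
x' = -0.5 * 0.848 - 1.4 * 0.5299
= -0.424 - 0.7419
= -1.1659


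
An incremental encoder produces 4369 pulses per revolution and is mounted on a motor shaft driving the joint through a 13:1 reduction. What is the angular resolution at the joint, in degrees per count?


counts per rev = 4369
effective counts at joint = 4369 * 13 = 56797
resolution = 360 / 56797
= 0.0063 deg/count


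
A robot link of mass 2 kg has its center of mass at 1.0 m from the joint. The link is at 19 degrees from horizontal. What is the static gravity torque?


tau = m*g*L*cos(angle)
= 2 * 9.81 * 1.0 * cos(19 deg)
= 2 * 9.81 * 1.0 * 0.9455
= 18.5511 Nm


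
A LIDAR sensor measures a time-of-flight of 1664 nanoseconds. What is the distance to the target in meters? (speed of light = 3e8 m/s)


tof = 1664 ns = 1.664e-06 s
dist = c * tof / 2
= 3e8 * 1.664e-06 / 2
= 249.6 m


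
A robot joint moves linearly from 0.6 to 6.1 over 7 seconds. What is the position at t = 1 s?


s = t/T = 1/7 = 0.1429
p(t) = p0 + (pf-p0)*s
= 0.6 + (6.1 - 0.6) * 0.1429
= 1.3857


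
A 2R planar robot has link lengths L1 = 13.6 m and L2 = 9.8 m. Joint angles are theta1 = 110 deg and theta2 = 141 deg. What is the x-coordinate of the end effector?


Convert angles to radians: theta1 = 1.9199, theta2 = 2.4609
x = L1*cos(theta1) + L2*cos(theta1+theta2)
x = -4.6515 + -3.1906
x = -7.842


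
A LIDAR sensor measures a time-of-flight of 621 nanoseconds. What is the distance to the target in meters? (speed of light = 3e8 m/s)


tof = 621 ns = 6.21e-07 s
dist = c * tof / 2
= 3e8 * 6.21e-07 / 2
= 93.15 m


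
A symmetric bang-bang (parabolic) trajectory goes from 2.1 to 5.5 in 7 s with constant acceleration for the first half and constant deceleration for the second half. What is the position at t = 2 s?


Symmetric rest-to-rest: each phase covers (pf-p0)/2 in time T/2. 0.5*a*(T/2)^2 = (pf-p0)/2 => a = 4*(pf-p0)/T^2
a = 4*(5.5-2.1)/7^2 = 0.2776
t = 2 is in the acceleration phase (t <= T/2).
p = p0 + 0.5*a*t^2 = 2.1 + 0.5*0.2776*2^2
= 2.6551


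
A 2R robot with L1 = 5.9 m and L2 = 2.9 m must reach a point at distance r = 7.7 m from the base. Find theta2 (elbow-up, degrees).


cos(theta2) = (r^2 - L1^2 - L2^2) / (2*L1*L2)
cos(theta2) = (59.29 - 34.81 - 8.41) / 34.22
cos(theta2) = 0.469608
theta2 = 61.9911 degrees


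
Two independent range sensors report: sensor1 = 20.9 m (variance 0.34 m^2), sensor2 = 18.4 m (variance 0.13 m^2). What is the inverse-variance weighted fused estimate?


w1 = (1/var1) / (1/var1 + 1/var2)
   = 2.9412 / (2.9412 + 7.6923) = 0.2766
w2 = 1 - w1 = 0.7234
fused = w1*s1 + w2*s2 = 5.7809 + 13.3106
= 19.0915 m


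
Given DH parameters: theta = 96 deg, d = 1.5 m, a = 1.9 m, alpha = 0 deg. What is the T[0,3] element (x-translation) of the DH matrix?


T[0,3] = a * cos(theta)
= 1.9 * cos(96 deg)
= 1.9 * -0.1045
= -0.1986


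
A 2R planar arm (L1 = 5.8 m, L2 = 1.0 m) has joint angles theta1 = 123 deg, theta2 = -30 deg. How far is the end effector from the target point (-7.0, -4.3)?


End effector via forward kinematics:
x = L1*cos(t1) + L2*cos(t1+t2) = -3.2112
y = L1*sin(t1) + L2*sin(t1+t2) = 5.8629
Distance to target:
d = sqrt((-7.0 - -3.2112)^2 + (-4.3 - 5.8629)^2)
= sqrt(14.3547 + 103.2849)
= 10.8462 m


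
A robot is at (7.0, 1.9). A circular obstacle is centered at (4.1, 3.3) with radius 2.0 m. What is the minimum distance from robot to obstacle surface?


center_dist = sqrt((7.0-4.1)^2 + (1.9-3.3)^2)
= sqrt(8.41 + 1.96)
= 3.2202
min_dist = center_dist - radius = 3.2202 - 2.0 = 1.2202 m


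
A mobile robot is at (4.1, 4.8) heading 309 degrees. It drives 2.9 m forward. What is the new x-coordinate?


x_new = x0 + d*cos(theta)
= 4.1 + 2.9*cos(309)
= 4.1 + 1.825
= 5.925


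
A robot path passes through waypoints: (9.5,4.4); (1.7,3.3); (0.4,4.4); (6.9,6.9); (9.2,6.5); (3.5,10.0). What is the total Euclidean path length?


Segment lengths:
  seg1 = sqrt((-7.8)^2 + (-1.1)^2) = 7.8772
  seg2 = sqrt((-1.3)^2 + (1.1)^2) = 1.7029
  seg3 = sqrt((6.5)^2 + (2.5)^2) = 6.9642
  seg4 = sqrt((2.3)^2 + (-0.4)^2) = 2.3345
  seg5 = sqrt((-5.7)^2 + (3.5)^2) = 6.6888
Total = 25.5676


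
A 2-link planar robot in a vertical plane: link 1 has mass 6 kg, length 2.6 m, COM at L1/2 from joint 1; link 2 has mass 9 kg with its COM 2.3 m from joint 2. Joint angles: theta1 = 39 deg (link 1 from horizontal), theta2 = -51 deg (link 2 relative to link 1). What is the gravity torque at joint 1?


Horizontal distance from joint 1 to link-1 COM:
  x_c1 = (L1/2)*cos(t1) = 1.3 * 0.7771 = 1.0103 m
Horizontal distance from joint 1 to link-2 COM:
  x_c2 = L1*cos(t1) + Lc2*cos(t1+t2)
       = 2.6*0.7771 + 2.3*0.9781 = 4.2703 m
tau1 = m1*g*x_c1 + m2*g*x_c2
     = 6*9.81*1.0103 + 9*9.81*4.2703
     = 59.4657 + 377.0265
     = 436.4921 Nm


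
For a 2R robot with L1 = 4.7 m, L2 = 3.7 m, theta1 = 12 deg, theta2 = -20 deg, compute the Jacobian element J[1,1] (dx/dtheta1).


J[1,1] = -L1*sin(t1) - L2*sin(t1+t2)
= -4.7*sin(12) - 3.7*sin(-8)
= -0.4622


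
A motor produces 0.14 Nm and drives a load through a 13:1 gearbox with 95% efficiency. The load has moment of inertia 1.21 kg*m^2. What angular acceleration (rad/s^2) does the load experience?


tau_out = tau_motor * N * eta
= 0.14 * 13 * 0.95 = 1.729 Nm
alpha = tau_out / I = 1.729 / 1.21
= 1.4289 rad/s^2


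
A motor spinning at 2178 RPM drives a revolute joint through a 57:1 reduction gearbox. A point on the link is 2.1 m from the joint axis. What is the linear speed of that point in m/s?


omega_motor = 2178 * 2*pi/60 = 228.0796 rad/s
omega_joint = omega_motor / 57 = 4.0014 rad/s
v = omega_joint * r = 4.0014 * 2.1
= 8.4029 m/s


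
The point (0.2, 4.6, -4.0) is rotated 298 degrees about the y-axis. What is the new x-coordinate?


Rotation about y-axis: x' = x*cos(theta) + z*sin(theta)
= 0.2 * 0.4695 + -4.0 * -0.8829
= 3.6257


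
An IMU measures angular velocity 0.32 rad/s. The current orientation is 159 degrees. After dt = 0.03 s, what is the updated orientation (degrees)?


delta_theta = w * dt = 0.32 * 0.03 = 0.0096 rad
= 0.55 deg
theta_new = 159 + 0.55 = 159.55 deg


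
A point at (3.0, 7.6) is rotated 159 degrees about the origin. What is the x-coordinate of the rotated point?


x' = x*cos(theta) - y*sin(theta)
cos(159 deg) = -0.9336, sin(159 deg) = 0.3584
x' = 3.0 * -0.9336 - 7.6 * 0.3584
= -2.8007 - 2.7236
= -5.5243


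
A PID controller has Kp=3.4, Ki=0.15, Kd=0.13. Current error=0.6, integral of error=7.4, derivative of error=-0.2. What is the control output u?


u = Kp*e + Ki*int(e) + Kd*de/dt
= 3.4*0.6 + 0.15*7.4 + 0.13*(-0.2)
= 2.04 + 1.11 + -0.026
= 3.124


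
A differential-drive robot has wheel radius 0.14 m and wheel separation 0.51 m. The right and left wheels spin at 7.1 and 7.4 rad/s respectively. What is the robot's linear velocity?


vR = r*wR = 0.14*7.1 = 0.994 m/s
vL = r*wL = 0.14*7.4 = 1.036 m/s
v = (vR+vL)/2 = 1.015 m/s
omega = (vR-vL)/L = -0.0824 rad/s
linear velocity = 1.015 m/s


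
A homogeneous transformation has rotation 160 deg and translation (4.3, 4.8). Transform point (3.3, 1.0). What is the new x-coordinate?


x' = cos(theta)*px - sin(theta)*py + tx
= -0.9397*3.3 - 0.342*1.0 + 4.3
= 0.857


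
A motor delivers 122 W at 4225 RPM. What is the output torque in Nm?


omega = 4225 * 2*pi/60 = 442.441 rad/s
tau = P / omega = 122 / 442.441
= 0.2757 Nm


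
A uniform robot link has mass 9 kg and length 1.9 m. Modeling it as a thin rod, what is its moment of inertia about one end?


I = (1/3) * m * L^2
= (1/3) * 9 * 1.9^2
= 0.333333 * 9 * 3.61
= 10.83 kg*m^2


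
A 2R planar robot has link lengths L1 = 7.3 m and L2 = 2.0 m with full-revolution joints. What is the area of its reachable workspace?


r_max = L1 + L2 = 9.3 m
r_min = |L1 - L2| = 5.3 m
Area = pi*(r_max^2 - r_min^2)
= pi*(86.49 - 28.09)
= pi * 58.4
= 183.469 m^2


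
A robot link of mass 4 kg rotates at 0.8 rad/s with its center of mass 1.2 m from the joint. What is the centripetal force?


F = m * omega^2 * r
= 4 * 0.8^2 * 1.2
= 4 * 0.64 * 1.2
= 3.072 N


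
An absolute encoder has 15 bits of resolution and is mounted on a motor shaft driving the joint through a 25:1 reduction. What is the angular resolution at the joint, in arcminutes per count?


counts = 2^15 = 32768
effective counts at joint = 32768 * 25 = 819200
resolution = 360*60 / 819200
= 0.0264 arcmin/count


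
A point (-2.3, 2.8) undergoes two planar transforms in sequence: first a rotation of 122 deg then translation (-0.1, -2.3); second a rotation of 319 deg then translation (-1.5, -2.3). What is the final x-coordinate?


After transform 1:
x1 = cos(122)*-2.3 - sin(122)*2.8 + -0.1 = -1.2557
y1 = sin(122)*-2.3 + cos(122)*2.8 + -2.3 = -5.7343
After transform 2:
x2 = cos(319)*-1.2557 - sin(319)*-5.7343 + -1.5
= -6.2097


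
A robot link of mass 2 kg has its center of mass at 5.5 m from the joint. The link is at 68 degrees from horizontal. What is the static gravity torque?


tau = m*g*L*cos(angle)
= 2 * 9.81 * 5.5 * cos(68 deg)
= 2 * 9.81 * 5.5 * 0.3746
= 40.4238 Nm


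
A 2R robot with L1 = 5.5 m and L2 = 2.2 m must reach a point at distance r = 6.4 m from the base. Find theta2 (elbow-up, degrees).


cos(theta2) = (r^2 - L1^2 - L2^2) / (2*L1*L2)
cos(theta2) = (40.96 - 30.25 - 4.84) / 24.2
cos(theta2) = 0.242562
theta2 = 75.9622 degrees


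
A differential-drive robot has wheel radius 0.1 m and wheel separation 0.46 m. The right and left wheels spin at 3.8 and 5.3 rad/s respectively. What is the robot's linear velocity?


vR = r*wR = 0.1*3.8 = 0.38 m/s
vL = r*wL = 0.1*5.3 = 0.53 m/s
v = (vR+vL)/2 = 0.455 m/s
omega = (vR-vL)/L = -0.3261 rad/s
linear velocity = 0.455 m/s


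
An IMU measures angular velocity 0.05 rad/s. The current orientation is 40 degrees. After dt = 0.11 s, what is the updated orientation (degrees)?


delta_theta = w * dt = 0.05 * 0.11 = 0.0055 rad
= 0.3151 deg
theta_new = 40 + 0.3151 = 40.3151 deg


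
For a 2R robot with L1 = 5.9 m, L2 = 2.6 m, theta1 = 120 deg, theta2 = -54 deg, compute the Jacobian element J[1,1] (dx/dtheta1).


J[1,1] = -L1*sin(t1) - L2*sin(t1+t2)
= -5.9*sin(120) - 2.6*sin(66)
= -7.4848


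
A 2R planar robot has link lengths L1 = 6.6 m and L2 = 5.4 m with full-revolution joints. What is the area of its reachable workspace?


r_max = L1 + L2 = 12.0 m
r_min = |L1 - L2| = 1.2 m
Area = pi*(r_max^2 - r_min^2)
= pi*(144.0 - 1.44)
= pi * 142.56
= 447.8654 m^2


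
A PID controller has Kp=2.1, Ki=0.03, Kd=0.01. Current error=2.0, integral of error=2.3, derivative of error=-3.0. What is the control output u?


u = Kp*e + Ki*int(e) + Kd*de/dt
= 2.1*2.0 + 0.03*2.3 + 0.01*(-3.0)
= 4.2 + 0.069 + -0.03
= 4.239


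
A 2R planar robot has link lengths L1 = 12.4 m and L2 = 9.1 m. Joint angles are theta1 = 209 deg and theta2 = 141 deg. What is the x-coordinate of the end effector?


Convert angles to radians: theta1 = 3.6477, theta2 = 2.4609
x = L1*cos(theta1) + L2*cos(theta1+theta2)
x = -10.8453 + 8.9618
x = -1.8835


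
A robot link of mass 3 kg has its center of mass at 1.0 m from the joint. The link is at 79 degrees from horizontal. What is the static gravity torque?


tau = m*g*L*cos(angle)
= 3 * 9.81 * 1.0 * cos(79 deg)
= 3 * 9.81 * 1.0 * 0.1908
= 5.6155 Nm


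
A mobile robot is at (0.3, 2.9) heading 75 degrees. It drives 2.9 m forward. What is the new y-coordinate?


y_new = y0 + d*sin(theta)
= 2.9 + 2.9*sin(75)
= 2.9 + 2.8012
= 5.7012


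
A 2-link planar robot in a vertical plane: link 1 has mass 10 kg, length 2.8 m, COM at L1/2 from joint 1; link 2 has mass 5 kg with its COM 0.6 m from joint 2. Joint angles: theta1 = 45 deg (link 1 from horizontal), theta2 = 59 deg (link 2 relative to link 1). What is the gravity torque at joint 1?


Horizontal distance from joint 1 to link-1 COM:
  x_c1 = (L1/2)*cos(t1) = 1.4 * 0.7071 = 0.9899 m
Horizontal distance from joint 1 to link-2 COM:
  x_c2 = L1*cos(t1) + Lc2*cos(t1+t2)
       = 2.8*0.7071 + 0.6*-0.2419 = 1.8347 m
tau1 = m1*g*x_c1 + m2*g*x_c2
     = 10*9.81*0.9899 + 5*9.81*1.8347
     = 97.114 + 89.9943
     = 187.1083 Nm


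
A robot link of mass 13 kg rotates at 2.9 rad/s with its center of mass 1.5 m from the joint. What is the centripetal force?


F = m * omega^2 * r
= 13 * 2.9^2 * 1.5
= 13 * 8.41 * 1.5
= 163.995 N


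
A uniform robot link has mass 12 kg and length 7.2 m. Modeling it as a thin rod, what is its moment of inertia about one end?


I = (1/3) * m * L^2
= (1/3) * 12 * 7.2^2
= 0.333333 * 12 * 51.84
= 207.36 kg*m^2


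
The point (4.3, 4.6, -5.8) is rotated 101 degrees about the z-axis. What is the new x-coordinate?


Rotation about z-axis: x' = x*cos(theta) - y*sin(theta)
= 4.3 * -0.1908 - 4.6 * 0.9816
= -5.336


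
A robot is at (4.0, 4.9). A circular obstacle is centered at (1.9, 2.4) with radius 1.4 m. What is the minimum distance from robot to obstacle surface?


center_dist = sqrt((4.0-1.9)^2 + (4.9-2.4)^2)
= sqrt(4.41 + 6.25)
= 3.265
min_dist = center_dist - radius = 3.265 - 1.4 = 1.865 m


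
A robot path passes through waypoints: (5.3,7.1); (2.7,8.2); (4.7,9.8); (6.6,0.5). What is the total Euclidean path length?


Segment lengths:
  seg1 = sqrt((-2.6)^2 + (1.1)^2) = 2.8231
  seg2 = sqrt((2.0)^2 + (1.6)^2) = 2.5612
  seg3 = sqrt((1.9)^2 + (-9.3)^2) = 9.4921
Total = 14.8765


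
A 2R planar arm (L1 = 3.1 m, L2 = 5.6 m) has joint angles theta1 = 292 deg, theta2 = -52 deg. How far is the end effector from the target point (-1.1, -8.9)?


End effector via forward kinematics:
x = L1*cos(t1) + L2*cos(t1+t2) = -1.6387
y = L1*sin(t1) + L2*sin(t1+t2) = -7.724
Distance to target:
d = sqrt((-1.1 - -1.6387)^2 + (-8.9 - -7.724)^2)
= sqrt(0.2902 + 1.3829)
= 1.2935 m


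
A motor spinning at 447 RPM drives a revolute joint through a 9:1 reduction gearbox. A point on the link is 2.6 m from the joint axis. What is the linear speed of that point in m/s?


omega_motor = 447 * 2*pi/60 = 46.8097 rad/s
omega_joint = omega_motor / 9 = 5.2011 rad/s
v = omega_joint * r = 5.2011 * 2.6
= 13.5228 m/s


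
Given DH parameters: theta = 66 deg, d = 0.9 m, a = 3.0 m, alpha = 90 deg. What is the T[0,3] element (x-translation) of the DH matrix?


T[0,3] = a * cos(theta)
= 3.0 * cos(66 deg)
= 3.0 * 0.4067
= 1.2202


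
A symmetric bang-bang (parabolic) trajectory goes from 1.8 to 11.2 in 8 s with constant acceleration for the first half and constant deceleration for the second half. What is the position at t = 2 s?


Symmetric rest-to-rest: each phase covers (pf-p0)/2 in time T/2. 0.5*a*(T/2)^2 = (pf-p0)/2 => a = 4*(pf-p0)/T^2
a = 4*(11.2-1.8)/8^2 = 0.5875
t = 2 is in the acceleration phase (t <= T/2).
p = p0 + 0.5*a*t^2 = 1.8 + 0.5*0.5875*2^2
= 2.975


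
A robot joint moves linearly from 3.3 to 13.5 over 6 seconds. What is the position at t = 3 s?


s = t/T = 3/6 = 0.5
p(t) = p0 + (pf-p0)*s
= 3.3 + (13.5 - 3.3) * 0.5
= 8.4


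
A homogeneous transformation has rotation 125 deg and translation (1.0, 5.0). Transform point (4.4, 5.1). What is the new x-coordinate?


x' = cos(theta)*px - sin(theta)*py + tx
= -0.5736*4.4 - 0.8192*5.1 + 1.0
= -5.7014


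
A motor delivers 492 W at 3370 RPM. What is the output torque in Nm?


omega = 3370 * 2*pi/60 = 352.9056 rad/s
tau = P / omega = 492 / 352.9056
= 1.3941 Nm


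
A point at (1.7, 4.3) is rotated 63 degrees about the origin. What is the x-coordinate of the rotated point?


x' = x*cos(theta) - y*sin(theta)
cos(63 deg) = 0.454, sin(63 deg) = 0.891
x' = 1.7 * 0.454 - 4.3 * 0.891
= 0.7718 - 3.8313
= -3.0595


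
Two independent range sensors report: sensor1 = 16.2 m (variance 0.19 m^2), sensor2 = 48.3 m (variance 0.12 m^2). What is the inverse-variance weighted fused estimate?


w1 = (1/var1) / (1/var1 + 1/var2)
   = 5.2632 / (5.2632 + 8.3333) = 0.3871
w2 = 1 - w1 = 0.6129
fused = w1*s1 + w2*s2 = 6.271 + 29.6032
= 35.8742 m


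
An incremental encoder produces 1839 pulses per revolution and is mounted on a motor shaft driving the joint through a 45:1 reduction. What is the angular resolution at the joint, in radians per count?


counts per rev = 1839
effective counts at joint = 1839 * 45 = 82755
resolution = 2*pi / 82755
= 7.5925e-05 rad/count


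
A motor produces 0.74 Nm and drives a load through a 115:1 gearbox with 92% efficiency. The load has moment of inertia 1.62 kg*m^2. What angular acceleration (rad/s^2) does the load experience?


tau_out = tau_motor * N * eta
= 0.74 * 115 * 0.92 = 78.292 Nm
alpha = tau_out / I = 78.292 / 1.62
= 48.3284 rad/s^2


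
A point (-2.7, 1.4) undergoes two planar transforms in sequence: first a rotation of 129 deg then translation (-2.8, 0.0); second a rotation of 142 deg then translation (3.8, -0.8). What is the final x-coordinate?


After transform 1:
x1 = cos(129)*-2.7 - sin(129)*1.4 + -2.8 = -2.1888
y1 = sin(129)*-2.7 + cos(129)*1.4 + 0.0 = -2.9793
After transform 2:
x2 = cos(142)*-2.1888 - sin(142)*-2.9793 + 3.8
= 7.3591


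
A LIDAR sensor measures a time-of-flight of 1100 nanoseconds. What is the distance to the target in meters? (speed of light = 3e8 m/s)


tof = 1100 ns = 1.1e-06 s
dist = c * tof / 2
= 3e8 * 1.1e-06 / 2
= 165.0 m


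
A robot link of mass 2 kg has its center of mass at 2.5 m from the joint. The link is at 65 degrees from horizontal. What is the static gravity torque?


tau = m*g*L*cos(angle)
= 2 * 9.81 * 2.5 * cos(65 deg)
= 2 * 9.81 * 2.5 * 0.4226
= 20.7294 Nm


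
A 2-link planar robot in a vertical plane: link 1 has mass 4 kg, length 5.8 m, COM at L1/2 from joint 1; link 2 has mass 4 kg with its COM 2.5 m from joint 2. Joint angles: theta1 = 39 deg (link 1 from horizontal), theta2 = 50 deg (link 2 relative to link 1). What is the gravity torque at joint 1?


Horizontal distance from joint 1 to link-1 COM:
  x_c1 = (L1/2)*cos(t1) = 2.9 * 0.7771 = 2.2537 m
Horizontal distance from joint 1 to link-2 COM:
  x_c2 = L1*cos(t1) + Lc2*cos(t1+t2)
       = 5.8*0.7771 + 2.5*0.0175 = 4.5511 m
tau1 = m1*g*x_c1 + m2*g*x_c2
     = 4*9.81*2.2537 + 4*9.81*4.5511
     = 88.4361 + 178.5843
     = 267.0204 Nm


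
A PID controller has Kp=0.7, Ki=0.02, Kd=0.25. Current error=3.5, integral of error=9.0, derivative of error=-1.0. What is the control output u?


u = Kp*e + Ki*int(e) + Kd*de/dt
= 0.7*3.5 + 0.02*9.0 + 0.25*(-1.0)
= 2.45 + 0.18 + -0.25
= 2.38


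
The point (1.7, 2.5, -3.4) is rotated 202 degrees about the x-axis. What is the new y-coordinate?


Rotation about x-axis: y' = y*cos(theta) - z*sin(theta)
= 2.5 * -0.9272 - -3.4 * -0.3746
= -3.5916


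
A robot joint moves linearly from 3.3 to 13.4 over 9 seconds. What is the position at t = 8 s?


s = t/T = 8/9 = 0.8889
p(t) = p0 + (pf-p0)*s
= 3.3 + (13.4 - 3.3) * 0.8889
= 12.2778


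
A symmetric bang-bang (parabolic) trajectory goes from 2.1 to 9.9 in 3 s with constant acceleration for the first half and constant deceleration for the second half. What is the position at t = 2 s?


Symmetric rest-to-rest: each phase covers (pf-p0)/2 in time T/2. 0.5*a*(T/2)^2 = (pf-p0)/2 => a = 4*(pf-p0)/T^2
a = 4*(9.9-2.1)/3^2 = 3.4667
t = 2 is in the deceleration phase (t > T/2).
p = pf - 0.5*a*(T-t)^2 = 9.9 - 0.5*3.4667*1^2
= 8.1667


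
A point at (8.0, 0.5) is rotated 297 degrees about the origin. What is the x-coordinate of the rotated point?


x' = x*cos(theta) - y*sin(theta)
cos(297 deg) = 0.454, sin(297 deg) = -0.891
x' = 8.0 * 0.454 - 0.5 * -0.891
= 3.6319 - -0.4455
= 4.0774


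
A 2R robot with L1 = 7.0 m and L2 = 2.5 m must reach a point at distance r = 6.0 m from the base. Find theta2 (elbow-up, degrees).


cos(theta2) = (r^2 - L1^2 - L2^2) / (2*L1*L2)
cos(theta2) = (36.0 - 49.0 - 6.25) / 35.0
cos(theta2) = -0.55
theta2 = 123.367 degrees


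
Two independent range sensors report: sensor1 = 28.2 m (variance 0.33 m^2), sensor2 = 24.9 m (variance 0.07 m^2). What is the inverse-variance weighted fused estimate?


w1 = (1/var1) / (1/var1 + 1/var2)
   = 3.0303 / (3.0303 + 14.2857) = 0.175
w2 = 1 - w1 = 0.825
fused = w1*s1 + w2*s2 = 4.935 + 20.5425
= 25.4775 m


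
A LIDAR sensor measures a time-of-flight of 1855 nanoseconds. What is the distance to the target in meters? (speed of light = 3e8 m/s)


tof = 1855 ns = 1.855e-06 s
dist = c * tof / 2
= 3e8 * 1.855e-06 / 2
= 278.25 m


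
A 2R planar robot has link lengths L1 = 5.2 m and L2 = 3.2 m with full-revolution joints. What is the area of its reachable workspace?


r_max = L1 + L2 = 8.4 m
r_min = |L1 - L2| = 2.0 m
Area = pi*(r_max^2 - r_min^2)
= pi*(70.56 - 4.0)
= pi * 66.56
= 209.1044 m^2


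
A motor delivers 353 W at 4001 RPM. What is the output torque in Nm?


omega = 4001 * 2*pi/60 = 418.9837 rad/s
tau = P / omega = 353 / 418.9837
= 0.8425 Nm


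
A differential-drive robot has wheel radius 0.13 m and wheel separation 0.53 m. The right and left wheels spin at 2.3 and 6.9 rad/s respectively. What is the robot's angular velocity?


vR = r*wR = 0.13*2.3 = 0.299 m/s
vL = r*wL = 0.13*6.9 = 0.897 m/s
v = (vR+vL)/2 = 0.598 m/s
omega = (vR-vL)/L = -1.1283 rad/s
angular velocity = -1.1283 rad/s


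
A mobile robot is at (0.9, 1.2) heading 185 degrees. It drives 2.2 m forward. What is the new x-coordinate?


x_new = x0 + d*cos(theta)
= 0.9 + 2.2*cos(185)
= 0.9 + -2.1916
= -1.2916


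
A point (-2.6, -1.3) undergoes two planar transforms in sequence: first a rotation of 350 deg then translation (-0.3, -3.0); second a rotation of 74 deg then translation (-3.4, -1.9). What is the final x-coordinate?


After transform 1:
x1 = cos(350)*-2.6 - sin(350)*-1.3 + -0.3 = -3.0862
y1 = sin(350)*-2.6 + cos(350)*-1.3 + -3.0 = -3.8288
After transform 2:
x2 = cos(74)*-3.0862 - sin(74)*-3.8288 + -3.4
= -0.5702


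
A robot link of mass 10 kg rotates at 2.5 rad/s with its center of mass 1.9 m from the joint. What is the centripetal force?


F = m * omega^2 * r
= 10 * 2.5^2 * 1.9
= 10 * 6.25 * 1.9
= 118.75 N


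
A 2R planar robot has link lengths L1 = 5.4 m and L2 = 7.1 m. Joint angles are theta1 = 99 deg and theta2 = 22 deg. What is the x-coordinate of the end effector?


Convert angles to radians: theta1 = 1.7279, theta2 = 0.384
x = L1*cos(theta1) + L2*cos(theta1+theta2)
x = -0.8447 + -3.6568
x = -4.5015


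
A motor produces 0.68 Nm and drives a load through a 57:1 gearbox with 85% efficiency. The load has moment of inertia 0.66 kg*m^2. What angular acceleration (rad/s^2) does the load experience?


tau_out = tau_motor * N * eta
= 0.68 * 57 * 0.85 = 32.946 Nm
alpha = tau_out / I = 32.946 / 0.66
= 49.9182 rad/s^2


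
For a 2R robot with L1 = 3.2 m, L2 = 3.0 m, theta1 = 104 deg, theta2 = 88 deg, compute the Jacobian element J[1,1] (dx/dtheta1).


J[1,1] = -L1*sin(t1) - L2*sin(t1+t2)
= -3.2*sin(104) - 3.0*sin(192)
= -2.4812


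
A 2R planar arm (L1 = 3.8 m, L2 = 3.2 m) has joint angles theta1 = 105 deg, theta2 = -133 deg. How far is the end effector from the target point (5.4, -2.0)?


End effector via forward kinematics:
x = L1*cos(t1) + L2*cos(t1+t2) = 1.8419
y = L1*sin(t1) + L2*sin(t1+t2) = 2.1682
Distance to target:
d = sqrt((5.4 - 1.8419)^2 + (-2.0 - 2.1682)^2)
= sqrt(12.6599 + 17.374)
= 5.4803 m


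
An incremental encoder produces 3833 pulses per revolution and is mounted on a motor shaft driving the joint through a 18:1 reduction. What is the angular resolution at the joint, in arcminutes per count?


counts per rev = 3833
effective counts at joint = 3833 * 18 = 68994
resolution = 360*60 / 68994
= 0.3131 arcmin/count


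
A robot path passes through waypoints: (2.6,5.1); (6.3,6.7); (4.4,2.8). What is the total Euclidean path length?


Segment lengths:
  seg1 = sqrt((3.7)^2 + (1.6)^2) = 4.0311
  seg2 = sqrt((-1.9)^2 + (-3.9)^2) = 4.3382
Total = 8.3693


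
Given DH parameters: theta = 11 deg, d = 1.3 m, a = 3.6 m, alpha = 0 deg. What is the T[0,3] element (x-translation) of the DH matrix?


T[0,3] = a * cos(theta)
= 3.6 * cos(11 deg)
= 3.6 * 0.9816
= 3.5339


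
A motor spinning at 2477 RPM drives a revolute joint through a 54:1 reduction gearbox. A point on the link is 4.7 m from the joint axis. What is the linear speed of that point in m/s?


omega_motor = 2477 * 2*pi/60 = 259.3908 rad/s
omega_joint = omega_motor / 54 = 4.8035 rad/s
v = omega_joint * r = 4.8035 * 4.7
= 22.5766 m/s


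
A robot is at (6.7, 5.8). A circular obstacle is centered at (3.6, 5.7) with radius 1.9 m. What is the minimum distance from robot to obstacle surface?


center_dist = sqrt((6.7-3.6)^2 + (5.8-5.7)^2)
= sqrt(9.61 + 0.01)
= 3.1016
min_dist = center_dist - radius = 3.1016 - 1.9 = 1.2016 m


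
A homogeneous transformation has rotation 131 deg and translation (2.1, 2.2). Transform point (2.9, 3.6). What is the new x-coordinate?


x' = cos(theta)*px - sin(theta)*py + tx
= -0.6561*2.9 - 0.7547*3.6 + 2.1
= -2.5195


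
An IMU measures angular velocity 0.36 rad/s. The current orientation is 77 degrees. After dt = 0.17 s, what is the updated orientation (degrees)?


delta_theta = w * dt = 0.36 * 0.17 = 0.0612 rad
= 3.5065 deg
theta_new = 77 + 3.5065 = 80.5065 deg


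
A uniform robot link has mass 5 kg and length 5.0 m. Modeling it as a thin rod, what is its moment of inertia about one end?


I = (1/3) * m * L^2
= (1/3) * 5 * 5.0^2
= 0.333333 * 5 * 25.0
= 41.6667 kg*m^2


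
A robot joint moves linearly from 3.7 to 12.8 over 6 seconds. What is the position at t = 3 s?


s = t/T = 3/6 = 0.5
p(t) = p0 + (pf-p0)*s
= 3.7 + (12.8 - 3.7) * 0.5
= 8.25


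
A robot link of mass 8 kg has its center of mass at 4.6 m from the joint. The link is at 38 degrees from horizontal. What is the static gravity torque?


tau = m*g*L*cos(angle)
= 8 * 9.81 * 4.6 * cos(38 deg)
= 8 * 9.81 * 4.6 * 0.788
= 284.4782 Nm


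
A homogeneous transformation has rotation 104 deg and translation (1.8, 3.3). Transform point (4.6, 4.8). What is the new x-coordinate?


x' = cos(theta)*px - sin(theta)*py + tx
= -0.2419*4.6 - 0.9703*4.8 + 1.8
= -3.9703


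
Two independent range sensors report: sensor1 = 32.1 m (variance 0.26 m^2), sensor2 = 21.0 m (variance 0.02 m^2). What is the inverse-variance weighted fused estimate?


w1 = (1/var1) / (1/var1 + 1/var2)
   = 3.8462 / (3.8462 + 50.0) = 0.0714
w2 = 1 - w1 = 0.9286
fused = w1*s1 + w2*s2 = 2.2929 + 19.5
= 21.7929 m


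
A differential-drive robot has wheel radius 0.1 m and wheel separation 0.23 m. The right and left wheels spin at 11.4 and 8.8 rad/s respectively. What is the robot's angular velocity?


vR = r*wR = 0.1*11.4 = 1.14 m/s
vL = r*wL = 0.1*8.8 = 0.88 m/s
v = (vR+vL)/2 = 1.01 m/s
omega = (vR-vL)/L = 1.1304 rad/s
angular velocity = 1.1304 rad/s


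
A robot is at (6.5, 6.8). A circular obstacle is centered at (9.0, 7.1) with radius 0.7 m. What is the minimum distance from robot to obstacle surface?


center_dist = sqrt((6.5-9.0)^2 + (6.8-7.1)^2)
= sqrt(6.25 + 0.09)
= 2.5179
min_dist = center_dist - radius = 2.5179 - 0.7 = 1.8179 m


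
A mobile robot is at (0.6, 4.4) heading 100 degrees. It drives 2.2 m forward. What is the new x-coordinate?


x_new = x0 + d*cos(theta)
= 0.6 + 2.2*cos(100)
= 0.6 + -0.382
= 0.218


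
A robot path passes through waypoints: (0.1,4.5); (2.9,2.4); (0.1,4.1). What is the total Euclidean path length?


Segment lengths:
  seg1 = sqrt((2.8)^2 + (-2.1)^2) = 3.5
  seg2 = sqrt((-2.8)^2 + (1.7)^2) = 3.2757
Total = 6.7757


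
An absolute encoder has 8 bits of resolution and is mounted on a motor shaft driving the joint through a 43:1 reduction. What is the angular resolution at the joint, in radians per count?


counts = 2^8 = 256
effective counts at joint = 256 * 43 = 11008
resolution = 2*pi / 11008
= 5.7078e-04 rad/count


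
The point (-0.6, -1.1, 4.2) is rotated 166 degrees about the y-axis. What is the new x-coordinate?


Rotation about y-axis: x' = x*cos(theta) + z*sin(theta)
= -0.6 * -0.9703 + 4.2 * 0.2419
= 1.5982
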